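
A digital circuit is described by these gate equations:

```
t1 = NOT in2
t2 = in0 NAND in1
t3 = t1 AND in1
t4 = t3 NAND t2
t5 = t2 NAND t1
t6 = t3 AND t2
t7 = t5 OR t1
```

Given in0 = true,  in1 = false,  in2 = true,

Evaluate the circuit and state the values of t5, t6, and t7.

t1 = NOT in2 = NOT true = false
t2 = in0 NAND in1 = true NAND false = true
t3 = t1 AND in1 = false AND false = false
t5 = t2 NAND t1 = true NAND false = true
t6 = t3 AND t2 = false AND true = false
t7 = t5 OR t1 = true OR false = true

t5 = true  t6 = false  t7 = true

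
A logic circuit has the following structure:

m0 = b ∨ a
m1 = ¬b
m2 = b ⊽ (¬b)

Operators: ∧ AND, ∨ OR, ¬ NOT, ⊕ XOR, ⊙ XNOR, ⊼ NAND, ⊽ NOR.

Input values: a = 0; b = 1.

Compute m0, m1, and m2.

m0 = 1 ∨ 0 = 1
m1 = ¬1 = 0
m2 = 1 ⊽ (¬1) = 0

m0 = 1, m1 = 0, m2 = 0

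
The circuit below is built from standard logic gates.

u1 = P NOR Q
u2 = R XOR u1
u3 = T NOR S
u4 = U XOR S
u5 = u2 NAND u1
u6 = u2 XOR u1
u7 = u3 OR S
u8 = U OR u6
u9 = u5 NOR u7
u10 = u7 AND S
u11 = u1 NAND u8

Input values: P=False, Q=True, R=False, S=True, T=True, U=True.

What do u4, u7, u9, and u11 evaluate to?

u4 = False  u7 = True  u9 = False  u11 = True

u1 = P NOR Q = False NOR True = False
u2 = R XOR u1 = False XOR False = False
u3 = T NOR S = True NOR True = False
u4 = U XOR S = True XOR True = False
u5 = u2 NAND u1 = False NAND False = True
u6 = u2 XOR u1 = False XOR False = False
u7 = u3 OR S = False OR True = True
u8 = U OR u6 = True OR False = True
u9 = u5 NOR u7 = True NOR True = False
u11 = u1 NAND u8 = False NAND True = True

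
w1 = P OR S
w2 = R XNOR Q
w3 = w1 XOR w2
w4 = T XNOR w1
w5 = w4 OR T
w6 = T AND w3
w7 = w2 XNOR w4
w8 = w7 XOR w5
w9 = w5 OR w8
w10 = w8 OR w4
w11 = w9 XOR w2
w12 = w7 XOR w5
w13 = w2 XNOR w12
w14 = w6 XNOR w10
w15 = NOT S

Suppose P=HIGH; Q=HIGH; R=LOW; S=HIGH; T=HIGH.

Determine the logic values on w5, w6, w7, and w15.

w5 = HIGH, w6 = HIGH, w7 = LOW, w15 = LOW

w1 = P OR S = HIGH OR HIGH = HIGH
w2 = R XNOR Q = LOW XNOR HIGH = LOW
w3 = w1 XOR w2 = HIGH XOR LOW = HIGH
w4 = T XNOR w1 = HIGH XNOR HIGH = HIGH
w5 = w4 OR T = HIGH OR HIGH = HIGH
w6 = T AND w3 = HIGH AND HIGH = HIGH
w7 = w2 XNOR w4 = LOW XNOR HIGH = LOW
w15 = NOT S = NOT HIGH = LOW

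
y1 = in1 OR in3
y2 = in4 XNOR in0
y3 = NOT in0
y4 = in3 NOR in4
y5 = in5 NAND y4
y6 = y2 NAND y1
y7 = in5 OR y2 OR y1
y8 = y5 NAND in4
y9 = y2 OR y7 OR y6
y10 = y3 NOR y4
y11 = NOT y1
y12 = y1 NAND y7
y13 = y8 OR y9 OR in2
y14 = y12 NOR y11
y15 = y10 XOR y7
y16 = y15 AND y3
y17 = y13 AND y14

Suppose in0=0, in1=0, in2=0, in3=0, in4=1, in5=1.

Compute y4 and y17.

y1 = in1 OR in3 = 0 OR 0 = 0
y2 = in4 XNOR in0 = 1 XNOR 0 = 0
y4 = in3 NOR in4 = 0 NOR 1 = 0
y5 = in5 NAND y4 = 1 NAND 0 = 1
y6 = y2 NAND y1 = 0 NAND 0 = 1
y7 = in5 OR y2 OR y1 = 1 OR 0 OR 0 = 1
y8 = y5 NAND in4 = 1 NAND 1 = 0
y9 = y2 OR y7 OR y6 = 0 OR 1 OR 1 = 1
y11 = NOT y1 = NOT 0 = 1
y12 = y1 NAND y7 = 0 NAND 1 = 1
y13 = y8 OR y9 OR in2 = 0 OR 1 OR 0 = 1
y14 = y12 NOR y11 = 1 NOR 1 = 0
y17 = y13 AND y14 = 1 AND 0 = 0

y4 = 0  y17 = 0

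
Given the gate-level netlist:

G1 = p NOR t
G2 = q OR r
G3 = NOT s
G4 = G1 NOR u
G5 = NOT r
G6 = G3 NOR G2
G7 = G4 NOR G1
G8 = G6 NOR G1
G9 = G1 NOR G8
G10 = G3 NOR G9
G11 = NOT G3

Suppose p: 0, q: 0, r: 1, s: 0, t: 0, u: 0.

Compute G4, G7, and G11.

G1 = p NOR t = 0 NOR 0 = 1
G3 = NOT s = NOT 0 = 1
G4 = G1 NOR u = 1 NOR 0 = 0
G7 = G4 NOR G1 = 0 NOR 1 = 0
G11 = NOT G3 = NOT 1 = 0

G4 = 0; G7 = 0; G11 = 0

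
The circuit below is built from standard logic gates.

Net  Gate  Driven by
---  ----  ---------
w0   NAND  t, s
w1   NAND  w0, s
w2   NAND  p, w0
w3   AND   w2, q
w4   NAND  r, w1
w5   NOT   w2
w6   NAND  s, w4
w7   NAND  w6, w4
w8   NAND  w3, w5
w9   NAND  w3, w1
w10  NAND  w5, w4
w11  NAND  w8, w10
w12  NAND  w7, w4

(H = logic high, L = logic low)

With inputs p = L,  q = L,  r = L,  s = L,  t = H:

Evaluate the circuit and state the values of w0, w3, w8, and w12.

w0 = t NAND s = H NAND L = H
w1 = w0 NAND s = H NAND L = H
w2 = p NAND w0 = L NAND H = H
w3 = w2 AND q = H AND L = L
w4 = r NAND w1 = L NAND H = H
w5 = NOT w2 = NOT H = L
w6 = s NAND w4 = L NAND H = H
w7 = w6 NAND w4 = H NAND H = L
w8 = w3 NAND w5 = L NAND L = H
w12 = w7 NAND w4 = L NAND H = H

w0 = H, w3 = L, w8 = H, w12 = H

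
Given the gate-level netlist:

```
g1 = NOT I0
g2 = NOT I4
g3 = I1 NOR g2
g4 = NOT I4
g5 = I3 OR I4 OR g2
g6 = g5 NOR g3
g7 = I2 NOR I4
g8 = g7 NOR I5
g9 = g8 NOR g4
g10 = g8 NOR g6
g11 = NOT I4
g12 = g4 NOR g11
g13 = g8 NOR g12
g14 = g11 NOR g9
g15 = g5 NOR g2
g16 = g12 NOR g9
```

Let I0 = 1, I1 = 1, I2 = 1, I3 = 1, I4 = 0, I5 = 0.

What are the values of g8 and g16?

g8 = 1  g16 = 1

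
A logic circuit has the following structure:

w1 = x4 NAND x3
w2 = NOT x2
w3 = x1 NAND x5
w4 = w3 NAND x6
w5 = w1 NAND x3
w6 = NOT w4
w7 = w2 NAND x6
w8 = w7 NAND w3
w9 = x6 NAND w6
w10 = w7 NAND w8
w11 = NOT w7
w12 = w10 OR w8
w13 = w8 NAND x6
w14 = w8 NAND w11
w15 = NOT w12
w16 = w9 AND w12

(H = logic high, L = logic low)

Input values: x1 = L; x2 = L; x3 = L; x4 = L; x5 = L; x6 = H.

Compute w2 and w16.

w2 = NOT x2 = NOT L = H
w3 = x1 NAND x5 = L NAND L = H
w4 = w3 NAND x6 = H NAND H = L
w6 = NOT w4 = NOT L = H
w7 = w2 NAND x6 = H NAND H = L
w8 = w7 NAND w3 = L NAND H = H
w9 = x6 NAND w6 = H NAND H = L
w10 = w7 NAND w8 = L NAND H = H
w12 = w10 OR w8 = H OR H = H
w16 = w9 AND w12 = L AND H = L

w2 = H; w16 = L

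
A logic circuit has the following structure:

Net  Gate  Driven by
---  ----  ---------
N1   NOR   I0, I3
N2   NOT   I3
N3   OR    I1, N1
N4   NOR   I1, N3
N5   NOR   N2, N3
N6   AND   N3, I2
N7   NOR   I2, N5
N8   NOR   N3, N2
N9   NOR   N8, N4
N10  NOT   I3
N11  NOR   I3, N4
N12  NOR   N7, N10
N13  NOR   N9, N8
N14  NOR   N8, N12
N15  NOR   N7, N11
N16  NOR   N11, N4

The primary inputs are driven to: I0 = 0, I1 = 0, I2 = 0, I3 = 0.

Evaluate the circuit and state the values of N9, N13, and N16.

N9 = 1; N13 = 0; N16 = 0

N1 = I0 NOR I3 = 0 NOR 0 = 1
N2 = NOT I3 = NOT 0 = 1
N3 = I1 OR N1 = 0 OR 1 = 1
N4 = I1 NOR N3 = 0 NOR 1 = 0
N8 = N3 NOR N2 = 1 NOR 1 = 0
N9 = N8 NOR N4 = 0 NOR 0 = 1
N11 = I3 NOR N4 = 0 NOR 0 = 1
N13 = N9 NOR N8 = 1 NOR 0 = 0
N16 = N11 NOR N4 = 1 NOR 0 = 0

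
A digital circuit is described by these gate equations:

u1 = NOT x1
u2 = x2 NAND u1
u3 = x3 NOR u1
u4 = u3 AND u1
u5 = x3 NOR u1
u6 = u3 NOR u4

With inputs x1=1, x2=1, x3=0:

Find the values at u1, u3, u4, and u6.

u1 = NOT x1 = NOT 1 = 0
u3 = x3 NOR u1 = 0 NOR 0 = 1
u4 = u3 AND u1 = 1 AND 0 = 0
u6 = u3 NOR u4 = 1 NOR 0 = 0

u1 = 0, u3 = 1, u4 = 0, u6 = 0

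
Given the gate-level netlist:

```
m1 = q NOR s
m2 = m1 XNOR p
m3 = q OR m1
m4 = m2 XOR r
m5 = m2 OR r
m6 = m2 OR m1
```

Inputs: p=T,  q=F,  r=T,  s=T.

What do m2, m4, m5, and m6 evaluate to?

m1 = q NOR s = F NOR T = F
m2 = m1 XNOR p = F XNOR T = F
m4 = m2 XOR r = F XOR T = T
m5 = m2 OR r = F OR T = T
m6 = m2 OR m1 = F OR F = F

m2 = F, m4 = T, m5 = T, m6 = F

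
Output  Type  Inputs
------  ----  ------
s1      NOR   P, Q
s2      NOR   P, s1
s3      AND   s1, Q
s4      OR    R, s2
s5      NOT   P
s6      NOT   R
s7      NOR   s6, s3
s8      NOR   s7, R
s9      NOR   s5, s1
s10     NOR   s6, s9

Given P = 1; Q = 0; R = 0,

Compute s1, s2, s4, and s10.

s1 = 0  s2 = 0  s4 = 0  s10 = 0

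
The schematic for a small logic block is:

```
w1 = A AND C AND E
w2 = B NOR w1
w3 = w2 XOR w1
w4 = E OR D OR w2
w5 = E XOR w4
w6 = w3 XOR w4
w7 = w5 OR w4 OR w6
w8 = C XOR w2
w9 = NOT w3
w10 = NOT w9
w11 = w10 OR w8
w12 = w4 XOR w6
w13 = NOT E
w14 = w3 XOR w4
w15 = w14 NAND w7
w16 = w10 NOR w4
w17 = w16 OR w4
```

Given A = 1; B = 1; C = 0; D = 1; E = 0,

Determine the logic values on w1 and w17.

w1 = A AND C AND E = 1 AND 0 AND 0 = 0
w2 = B NOR w1 = 1 NOR 0 = 0
w3 = w2 XOR w1 = 0 XOR 0 = 0
w4 = E OR D OR w2 = 0 OR 1 OR 0 = 1
w9 = NOT w3 = NOT 0 = 1
w10 = NOT w9 = NOT 1 = 0
w16 = w10 NOR w4 = 0 NOR 1 = 0
w17 = w16 OR w4 = 0 OR 1 = 1

w1 = 0, w17 = 1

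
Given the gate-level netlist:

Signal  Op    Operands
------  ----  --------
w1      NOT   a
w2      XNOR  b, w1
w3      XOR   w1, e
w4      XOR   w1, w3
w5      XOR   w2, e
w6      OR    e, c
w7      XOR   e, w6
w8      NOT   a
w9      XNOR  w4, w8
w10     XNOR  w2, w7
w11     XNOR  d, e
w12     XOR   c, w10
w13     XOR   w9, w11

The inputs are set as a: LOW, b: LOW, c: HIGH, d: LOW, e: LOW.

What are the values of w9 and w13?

w1 = NOT a = NOT LOW = HIGH
w3 = w1 XOR e = HIGH XOR LOW = HIGH
w4 = w1 XOR w3 = HIGH XOR HIGH = LOW
w8 = NOT a = NOT LOW = HIGH
w9 = w4 XNOR w8 = LOW XNOR HIGH = LOW
w11 = d XNOR e = LOW XNOR LOW = HIGH
w13 = w9 XOR w11 = LOW XOR HIGH = HIGH

w9 = LOW; w13 = HIGH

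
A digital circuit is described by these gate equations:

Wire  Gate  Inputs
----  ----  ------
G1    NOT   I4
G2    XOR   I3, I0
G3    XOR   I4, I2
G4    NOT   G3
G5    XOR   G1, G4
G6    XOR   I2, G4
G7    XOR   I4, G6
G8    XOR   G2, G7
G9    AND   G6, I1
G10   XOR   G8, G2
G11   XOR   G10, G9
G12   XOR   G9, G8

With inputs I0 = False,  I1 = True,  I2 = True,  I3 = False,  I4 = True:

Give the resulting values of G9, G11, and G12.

G2 = I3 XOR I0 = False XOR False = False
G3 = I4 XOR I2 = True XOR True = False
G4 = NOT G3 = NOT False = True
G6 = I2 XOR G4 = True XOR True = False
G7 = I4 XOR G6 = True XOR False = True
G8 = G2 XOR G7 = False XOR True = True
G9 = G6 AND I1 = False AND True = False
G10 = G8 XOR G2 = True XOR False = True
G11 = G10 XOR G9 = True XOR False = True
G12 = G9 XOR G8 = False XOR True = True

G9 = False, G11 = True, G12 = True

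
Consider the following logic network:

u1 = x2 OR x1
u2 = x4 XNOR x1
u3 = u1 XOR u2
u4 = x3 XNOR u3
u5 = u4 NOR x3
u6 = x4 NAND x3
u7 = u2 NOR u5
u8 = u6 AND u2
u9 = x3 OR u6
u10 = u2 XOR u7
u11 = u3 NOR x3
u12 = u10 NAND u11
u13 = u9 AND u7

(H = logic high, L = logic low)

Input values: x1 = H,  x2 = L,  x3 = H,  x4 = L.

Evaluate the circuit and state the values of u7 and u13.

u1 = x2 OR x1 = L OR H = H
u2 = x4 XNOR x1 = L XNOR H = L
u3 = u1 XOR u2 = H XOR L = H
u4 = x3 XNOR u3 = H XNOR H = H
u5 = u4 NOR x3 = H NOR H = L
u6 = x4 NAND x3 = L NAND H = H
u7 = u2 NOR u5 = L NOR L = H
u9 = x3 OR u6 = H OR H = H
u13 = u9 AND u7 = H AND H = H

u7 = H  u13 = H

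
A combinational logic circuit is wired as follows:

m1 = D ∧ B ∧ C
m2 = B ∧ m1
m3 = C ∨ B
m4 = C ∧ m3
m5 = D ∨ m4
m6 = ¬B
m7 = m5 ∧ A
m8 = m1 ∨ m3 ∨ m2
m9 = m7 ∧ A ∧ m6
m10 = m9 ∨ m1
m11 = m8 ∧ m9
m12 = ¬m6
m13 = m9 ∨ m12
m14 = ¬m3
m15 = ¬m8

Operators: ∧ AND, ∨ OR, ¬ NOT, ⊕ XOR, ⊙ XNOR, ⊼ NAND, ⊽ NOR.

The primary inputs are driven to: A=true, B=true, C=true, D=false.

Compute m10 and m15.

m10 = false, m15 = false

m1 = D AND B AND C = false AND true AND true = false
m2 = B AND m1 = true AND false = false
m3 = C OR B = true OR true = true
m4 = C AND m3 = true AND true = true
m5 = D OR m4 = false OR true = true
m6 = NOT B = NOT true = false
m7 = m5 AND A = true AND true = true
m8 = m1 OR m3 OR m2 = false OR true OR false = true
m9 = m7 AND A AND m6 = true AND true AND false = false
m10 = m9 OR m1 = false OR false = false
m15 = NOT m8 = NOT true = false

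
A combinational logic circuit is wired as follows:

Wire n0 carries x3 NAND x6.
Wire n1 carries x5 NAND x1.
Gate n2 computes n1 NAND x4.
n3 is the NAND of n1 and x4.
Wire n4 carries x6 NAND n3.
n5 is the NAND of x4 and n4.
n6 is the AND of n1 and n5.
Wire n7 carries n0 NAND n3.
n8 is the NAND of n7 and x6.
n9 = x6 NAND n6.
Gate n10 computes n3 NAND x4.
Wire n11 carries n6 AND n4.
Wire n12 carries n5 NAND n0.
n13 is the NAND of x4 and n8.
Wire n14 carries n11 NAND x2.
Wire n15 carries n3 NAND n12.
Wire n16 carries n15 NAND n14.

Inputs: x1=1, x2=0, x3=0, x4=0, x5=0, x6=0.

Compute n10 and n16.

n10 = 1; n16 = 0

n0 = x3 NAND x6 = 0 NAND 0 = 1
n1 = x5 NAND x1 = 0 NAND 1 = 1
n3 = n1 NAND x4 = 1 NAND 0 = 1
n4 = x6 NAND n3 = 0 NAND 1 = 1
n5 = x4 NAND n4 = 0 NAND 1 = 1
n6 = n1 AND n5 = 1 AND 1 = 1
n10 = n3 NAND x4 = 1 NAND 0 = 1
n11 = n6 AND n4 = 1 AND 1 = 1
n12 = n5 NAND n0 = 1 NAND 1 = 0
n14 = n11 NAND x2 = 1 NAND 0 = 1
n15 = n3 NAND n12 = 1 NAND 0 = 1
n16 = n15 NAND n14 = 1 NAND 1 = 0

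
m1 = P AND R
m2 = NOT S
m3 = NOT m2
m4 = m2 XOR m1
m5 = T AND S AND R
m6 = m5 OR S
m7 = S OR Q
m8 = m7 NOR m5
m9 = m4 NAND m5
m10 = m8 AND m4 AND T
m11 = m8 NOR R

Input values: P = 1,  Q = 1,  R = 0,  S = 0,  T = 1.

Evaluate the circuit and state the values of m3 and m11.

m2 = NOT S = NOT 0 = 1
m3 = NOT m2 = NOT 1 = 0
m5 = T AND S AND R = 1 AND 0 AND 0 = 0
m7 = S OR Q = 0 OR 1 = 1
m8 = m7 NOR m5 = 1 NOR 0 = 0
m11 = m8 NOR R = 0 NOR 0 = 1

m3 = 0, m11 = 1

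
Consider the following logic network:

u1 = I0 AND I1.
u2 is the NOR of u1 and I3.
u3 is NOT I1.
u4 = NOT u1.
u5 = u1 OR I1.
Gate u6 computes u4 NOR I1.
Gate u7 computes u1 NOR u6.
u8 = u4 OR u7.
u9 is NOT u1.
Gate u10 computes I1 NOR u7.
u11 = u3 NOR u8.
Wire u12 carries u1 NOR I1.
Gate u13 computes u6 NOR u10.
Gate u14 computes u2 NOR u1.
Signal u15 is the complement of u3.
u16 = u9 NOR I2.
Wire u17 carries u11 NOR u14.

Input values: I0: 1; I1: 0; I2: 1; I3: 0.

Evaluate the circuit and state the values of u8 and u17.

u1 = I0 AND I1 = 1 AND 0 = 0
u2 = u1 NOR I3 = 0 NOR 0 = 1
u3 = NOT I1 = NOT 0 = 1
u4 = NOT u1 = NOT 0 = 1
u6 = u4 NOR I1 = 1 NOR 0 = 0
u7 = u1 NOR u6 = 0 NOR 0 = 1
u8 = u4 OR u7 = 1 OR 1 = 1
u11 = u3 NOR u8 = 1 NOR 1 = 0
u14 = u2 NOR u1 = 1 NOR 0 = 0
u17 = u11 NOR u14 = 0 NOR 0 = 1

u8 = 1; u17 = 1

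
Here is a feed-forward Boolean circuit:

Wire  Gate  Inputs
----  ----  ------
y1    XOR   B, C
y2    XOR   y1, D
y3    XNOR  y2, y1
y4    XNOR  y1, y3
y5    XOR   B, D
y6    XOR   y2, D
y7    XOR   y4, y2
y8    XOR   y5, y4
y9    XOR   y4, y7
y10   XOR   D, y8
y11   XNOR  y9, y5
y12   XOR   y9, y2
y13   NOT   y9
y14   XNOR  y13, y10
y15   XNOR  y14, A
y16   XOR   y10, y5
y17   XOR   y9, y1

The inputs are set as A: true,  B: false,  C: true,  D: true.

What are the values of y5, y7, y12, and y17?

y1 = B XOR C = false XOR true = true
y2 = y1 XOR D = true XOR true = false
y3 = y2 XNOR y1 = false XNOR true = false
y4 = y1 XNOR y3 = true XNOR false = false
y5 = B XOR D = false XOR true = true
y7 = y4 XOR y2 = false XOR false = false
y9 = y4 XOR y7 = false XOR false = false
y12 = y9 XOR y2 = false XOR false = false
y17 = y9 XOR y1 = false XOR true = true

y5 = true, y7 = false, y12 = false, y17 = true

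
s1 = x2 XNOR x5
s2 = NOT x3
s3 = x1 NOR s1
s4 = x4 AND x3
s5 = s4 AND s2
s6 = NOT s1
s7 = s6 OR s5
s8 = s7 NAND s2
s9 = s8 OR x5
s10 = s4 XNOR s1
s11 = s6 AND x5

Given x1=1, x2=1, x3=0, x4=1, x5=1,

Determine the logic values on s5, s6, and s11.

s5 = 0  s6 = 0  s11 = 0

s1 = x2 XNOR x5 = 1 XNOR 1 = 1
s2 = NOT x3 = NOT 0 = 1
s4 = x4 AND x3 = 1 AND 0 = 0
s5 = s4 AND s2 = 0 AND 1 = 0
s6 = NOT s1 = NOT 1 = 0
s11 = s6 AND x5 = 0 AND 1 = 0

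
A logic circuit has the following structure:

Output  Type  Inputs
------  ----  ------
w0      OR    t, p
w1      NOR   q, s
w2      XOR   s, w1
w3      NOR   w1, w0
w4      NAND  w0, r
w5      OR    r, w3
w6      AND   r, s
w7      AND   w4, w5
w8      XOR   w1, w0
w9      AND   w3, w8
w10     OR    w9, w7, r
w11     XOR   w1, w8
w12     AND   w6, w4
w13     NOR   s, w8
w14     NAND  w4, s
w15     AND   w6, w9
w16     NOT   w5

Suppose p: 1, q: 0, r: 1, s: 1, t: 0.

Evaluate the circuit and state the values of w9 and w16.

w9 = 0, w16 = 0

w0 = t OR p = 0 OR 1 = 1
w1 = q NOR s = 0 NOR 1 = 0
w3 = w1 NOR w0 = 0 NOR 1 = 0
w5 = r OR w3 = 1 OR 0 = 1
w8 = w1 XOR w0 = 0 XOR 1 = 1
w9 = w3 AND w8 = 0 AND 1 = 0
w16 = NOT w5 = NOT 1 = 0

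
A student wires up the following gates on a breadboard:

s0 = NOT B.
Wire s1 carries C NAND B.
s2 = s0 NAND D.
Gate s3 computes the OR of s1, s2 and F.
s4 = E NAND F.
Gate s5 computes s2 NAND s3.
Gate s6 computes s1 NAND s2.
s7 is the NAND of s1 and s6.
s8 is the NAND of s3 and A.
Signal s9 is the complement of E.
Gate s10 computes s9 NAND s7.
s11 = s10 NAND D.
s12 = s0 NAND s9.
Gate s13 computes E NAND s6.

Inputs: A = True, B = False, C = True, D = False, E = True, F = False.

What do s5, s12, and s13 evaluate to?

s0 = NOT B = NOT False = True
s1 = C NAND B = True NAND False = True
s2 = s0 NAND D = True NAND False = True
s3 = s1 OR s2 OR F = True OR True OR False = True
s5 = s2 NAND s3 = True NAND True = False
s6 = s1 NAND s2 = True NAND True = False
s9 = NOT E = NOT True = False
s12 = s0 NAND s9 = True NAND False = True
s13 = E NAND s6 = True NAND False = True

s5 = False; s12 = True; s13 = True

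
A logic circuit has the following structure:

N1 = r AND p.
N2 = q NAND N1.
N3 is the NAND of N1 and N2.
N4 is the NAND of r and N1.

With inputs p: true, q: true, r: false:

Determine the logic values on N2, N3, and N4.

N1 = r AND p = false AND true = false
N2 = q NAND N1 = true NAND false = true
N3 = N1 NAND N2 = false NAND true = true
N4 = r NAND N1 = false NAND false = true

N2 = true; N3 = true; N4 = true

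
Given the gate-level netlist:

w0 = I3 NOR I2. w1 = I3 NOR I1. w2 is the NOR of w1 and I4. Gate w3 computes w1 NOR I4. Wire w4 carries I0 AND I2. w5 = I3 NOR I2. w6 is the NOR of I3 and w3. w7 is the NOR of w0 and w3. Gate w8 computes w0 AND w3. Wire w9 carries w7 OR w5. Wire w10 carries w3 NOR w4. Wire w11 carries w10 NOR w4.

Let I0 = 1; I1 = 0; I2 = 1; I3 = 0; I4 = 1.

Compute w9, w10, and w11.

w0 = I3 NOR I2 = 0 NOR 1 = 0
w1 = I3 NOR I1 = 0 NOR 0 = 1
w3 = w1 NOR I4 = 1 NOR 1 = 0
w4 = I0 AND I2 = 1 AND 1 = 1
w5 = I3 NOR I2 = 0 NOR 1 = 0
w7 = w0 NOR w3 = 0 NOR 0 = 1
w9 = w7 OR w5 = 1 OR 0 = 1
w10 = w3 NOR w4 = 0 NOR 1 = 0
w11 = w10 NOR w4 = 0 NOR 1 = 0

w9 = 1  w10 = 0  w11 = 0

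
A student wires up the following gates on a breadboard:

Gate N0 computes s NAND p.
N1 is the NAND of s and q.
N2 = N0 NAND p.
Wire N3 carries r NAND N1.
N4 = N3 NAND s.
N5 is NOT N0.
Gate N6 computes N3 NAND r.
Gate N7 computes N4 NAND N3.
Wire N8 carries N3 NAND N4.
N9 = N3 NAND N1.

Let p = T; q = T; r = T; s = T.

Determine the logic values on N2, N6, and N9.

N2 = T, N6 = F, N9 = T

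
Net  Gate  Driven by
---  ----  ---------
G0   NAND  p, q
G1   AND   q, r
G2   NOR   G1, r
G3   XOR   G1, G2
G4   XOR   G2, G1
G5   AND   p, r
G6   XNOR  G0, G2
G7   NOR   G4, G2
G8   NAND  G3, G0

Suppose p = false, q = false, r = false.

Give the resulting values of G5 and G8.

G0 = p NAND q = false NAND false = true
G1 = q AND r = false AND false = false
G2 = G1 NOR r = false NOR false = true
G3 = G1 XOR G2 = false XOR true = true
G5 = p AND r = false AND false = false
G8 = G3 NAND G0 = true NAND true = false

G5 = false, G8 = false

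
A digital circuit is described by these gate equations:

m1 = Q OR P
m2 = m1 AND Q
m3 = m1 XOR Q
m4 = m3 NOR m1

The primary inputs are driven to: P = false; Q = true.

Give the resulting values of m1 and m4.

m1 = true; m4 = false

m1 = Q OR P = true OR false = true
m3 = m1 XOR Q = true XOR true = false
m4 = m3 NOR m1 = false NOR true = false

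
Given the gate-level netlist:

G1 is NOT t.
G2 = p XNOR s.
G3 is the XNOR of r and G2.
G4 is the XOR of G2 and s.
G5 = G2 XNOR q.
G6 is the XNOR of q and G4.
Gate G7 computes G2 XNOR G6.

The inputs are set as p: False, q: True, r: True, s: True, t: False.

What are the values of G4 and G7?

G4 = True, G7 = False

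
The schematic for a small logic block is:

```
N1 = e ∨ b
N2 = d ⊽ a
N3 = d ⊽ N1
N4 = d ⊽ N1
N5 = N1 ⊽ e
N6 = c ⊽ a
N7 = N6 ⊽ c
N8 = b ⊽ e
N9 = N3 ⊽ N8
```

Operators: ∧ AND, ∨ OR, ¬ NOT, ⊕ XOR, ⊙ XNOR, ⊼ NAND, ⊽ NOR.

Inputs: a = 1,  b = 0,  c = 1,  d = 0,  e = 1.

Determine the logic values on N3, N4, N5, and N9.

N3 = 0, N4 = 0, N5 = 0, N9 = 1

N1 = e OR b = 1 OR 0 = 1
N3 = d NOR N1 = 0 NOR 1 = 0
N4 = d NOR N1 = 0 NOR 1 = 0
N5 = N1 NOR e = 1 NOR 1 = 0
N8 = b NOR e = 0 NOR 1 = 0
N9 = N3 NOR N8 = 0 NOR 0 = 1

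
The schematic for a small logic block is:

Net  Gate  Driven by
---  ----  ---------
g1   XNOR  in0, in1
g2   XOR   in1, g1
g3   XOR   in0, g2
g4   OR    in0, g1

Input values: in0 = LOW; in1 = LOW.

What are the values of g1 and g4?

g1 = HIGH, g4 = HIGH

g1 = in0 XNOR in1 = LOW XNOR LOW = HIGH
g4 = in0 OR g1 = LOW OR HIGH = HIGH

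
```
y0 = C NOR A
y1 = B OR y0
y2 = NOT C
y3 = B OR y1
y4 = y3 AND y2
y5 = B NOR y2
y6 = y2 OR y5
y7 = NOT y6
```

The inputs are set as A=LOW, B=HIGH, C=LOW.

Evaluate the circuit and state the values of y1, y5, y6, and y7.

y0 = C NOR A = LOW NOR LOW = HIGH
y1 = B OR y0 = HIGH OR HIGH = HIGH
y2 = NOT C = NOT LOW = HIGH
y5 = B NOR y2 = HIGH NOR HIGH = LOW
y6 = y2 OR y5 = HIGH OR LOW = HIGH
y7 = NOT y6 = NOT HIGH = LOW

y1 = HIGH  y5 = LOW  y6 = HIGH  y7 = LOW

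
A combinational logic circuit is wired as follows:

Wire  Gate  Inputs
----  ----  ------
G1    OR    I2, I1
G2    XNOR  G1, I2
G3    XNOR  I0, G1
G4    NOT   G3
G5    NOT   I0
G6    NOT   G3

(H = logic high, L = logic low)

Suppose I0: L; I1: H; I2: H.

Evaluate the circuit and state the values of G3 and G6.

G3 = L  G6 = H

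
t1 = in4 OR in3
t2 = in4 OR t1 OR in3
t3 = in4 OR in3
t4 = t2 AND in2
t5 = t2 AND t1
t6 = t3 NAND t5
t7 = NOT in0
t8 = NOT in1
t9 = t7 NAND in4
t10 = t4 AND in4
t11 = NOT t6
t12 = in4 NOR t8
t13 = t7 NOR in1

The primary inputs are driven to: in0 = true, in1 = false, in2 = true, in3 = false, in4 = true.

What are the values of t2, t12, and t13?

t1 = in4 OR in3 = true OR false = true
t2 = in4 OR t1 OR in3 = true OR true OR false = true
t7 = NOT in0 = NOT true = false
t8 = NOT in1 = NOT false = true
t12 = in4 NOR t8 = true NOR true = false
t13 = t7 NOR in1 = false NOR false = true

t2 = true, t12 = false, t13 = true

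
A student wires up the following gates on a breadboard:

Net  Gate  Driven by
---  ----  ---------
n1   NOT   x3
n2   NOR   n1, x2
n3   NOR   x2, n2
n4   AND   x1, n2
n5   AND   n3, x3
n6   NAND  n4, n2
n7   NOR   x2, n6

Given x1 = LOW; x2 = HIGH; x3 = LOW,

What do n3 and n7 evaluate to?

n1 = NOT x3 = NOT LOW = HIGH
n2 = n1 NOR x2 = HIGH NOR HIGH = LOW
n3 = x2 NOR n2 = HIGH NOR LOW = LOW
n4 = x1 AND n2 = LOW AND LOW = LOW
n6 = n4 NAND n2 = LOW NAND LOW = HIGH
n7 = x2 NOR n6 = HIGH NOR HIGH = LOW

n3 = LOW, n7 = LOW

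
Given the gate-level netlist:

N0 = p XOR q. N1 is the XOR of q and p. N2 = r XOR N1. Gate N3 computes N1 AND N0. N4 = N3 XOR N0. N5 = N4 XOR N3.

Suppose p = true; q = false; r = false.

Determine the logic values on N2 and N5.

N2 = true  N5 = true

N0 = p XOR q = true XOR false = true
N1 = q XOR p = false XOR true = true
N2 = r XOR N1 = false XOR true = true
N3 = N1 AND N0 = true AND true = true
N4 = N3 XOR N0 = true XOR true = false
N5 = N4 XOR N3 = false XOR true = true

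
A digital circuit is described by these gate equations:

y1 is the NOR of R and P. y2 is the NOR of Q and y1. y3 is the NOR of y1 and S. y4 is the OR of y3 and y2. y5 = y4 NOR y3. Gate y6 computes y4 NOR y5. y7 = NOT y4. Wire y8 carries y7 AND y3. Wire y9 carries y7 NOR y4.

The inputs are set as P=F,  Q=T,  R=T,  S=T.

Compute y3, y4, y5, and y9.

y3 = F, y4 = F, y5 = T, y9 = F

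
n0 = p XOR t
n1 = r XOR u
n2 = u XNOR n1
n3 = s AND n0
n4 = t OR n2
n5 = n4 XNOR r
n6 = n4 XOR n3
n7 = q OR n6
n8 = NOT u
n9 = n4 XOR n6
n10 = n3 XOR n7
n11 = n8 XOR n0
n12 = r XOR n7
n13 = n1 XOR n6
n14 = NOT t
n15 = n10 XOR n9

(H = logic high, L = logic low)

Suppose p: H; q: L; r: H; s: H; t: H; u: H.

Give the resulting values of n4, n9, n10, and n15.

n0 = p XOR t = H XOR H = L
n1 = r XOR u = H XOR H = L
n2 = u XNOR n1 = H XNOR L = L
n3 = s AND n0 = H AND L = L
n4 = t OR n2 = H OR L = H
n6 = n4 XOR n3 = H XOR L = H
n7 = q OR n6 = L OR H = H
n9 = n4 XOR n6 = H XOR H = L
n10 = n3 XOR n7 = L XOR H = H
n15 = n10 XOR n9 = H XOR L = H

n4 = H, n9 = L, n10 = H, n15 = H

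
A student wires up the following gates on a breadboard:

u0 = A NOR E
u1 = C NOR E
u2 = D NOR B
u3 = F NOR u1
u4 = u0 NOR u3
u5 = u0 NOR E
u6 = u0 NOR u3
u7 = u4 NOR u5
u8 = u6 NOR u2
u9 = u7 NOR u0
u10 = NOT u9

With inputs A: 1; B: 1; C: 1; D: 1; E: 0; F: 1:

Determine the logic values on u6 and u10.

u6 = 1, u10 = 0

u0 = A NOR E = 1 NOR 0 = 0
u1 = C NOR E = 1 NOR 0 = 0
u3 = F NOR u1 = 1 NOR 0 = 0
u4 = u0 NOR u3 = 0 NOR 0 = 1
u5 = u0 NOR E = 0 NOR 0 = 1
u6 = u0 NOR u3 = 0 NOR 0 = 1
u7 = u4 NOR u5 = 1 NOR 1 = 0
u9 = u7 NOR u0 = 0 NOR 0 = 1
u10 = NOT u9 = NOT 1 = 0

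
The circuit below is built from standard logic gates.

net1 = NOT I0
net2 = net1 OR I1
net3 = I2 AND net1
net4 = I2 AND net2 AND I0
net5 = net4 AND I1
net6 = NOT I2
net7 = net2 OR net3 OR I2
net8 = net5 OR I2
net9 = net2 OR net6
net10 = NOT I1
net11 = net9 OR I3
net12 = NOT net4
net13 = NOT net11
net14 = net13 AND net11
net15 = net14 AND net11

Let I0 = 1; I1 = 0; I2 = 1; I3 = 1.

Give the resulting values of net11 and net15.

net11 = 1  net15 = 0

net1 = NOT I0 = NOT 1 = 0
net2 = net1 OR I1 = 0 OR 0 = 0
net6 = NOT I2 = NOT 1 = 0
net9 = net2 OR net6 = 0 OR 0 = 0
net11 = net9 OR I3 = 0 OR 1 = 1
net13 = NOT net11 = NOT 1 = 0
net14 = net13 AND net11 = 0 AND 1 = 0
net15 = net14 AND net11 = 0 AND 1 = 0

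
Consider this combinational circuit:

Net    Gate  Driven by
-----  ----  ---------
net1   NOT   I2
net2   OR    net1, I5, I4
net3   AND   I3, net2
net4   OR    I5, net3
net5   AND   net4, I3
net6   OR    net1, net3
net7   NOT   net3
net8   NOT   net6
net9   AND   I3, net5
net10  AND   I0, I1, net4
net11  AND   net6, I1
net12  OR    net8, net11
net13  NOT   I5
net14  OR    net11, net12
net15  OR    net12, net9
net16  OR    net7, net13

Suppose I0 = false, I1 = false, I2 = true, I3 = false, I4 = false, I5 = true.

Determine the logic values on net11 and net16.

net11 = false; net16 = true

net1 = NOT I2 = NOT true = false
net2 = net1 OR I5 OR I4 = false OR true OR false = true
net3 = I3 AND net2 = false AND true = false
net6 = net1 OR net3 = false OR false = false
net7 = NOT net3 = NOT false = true
net11 = net6 AND I1 = false AND false = false
net13 = NOT I5 = NOT true = false
net16 = net7 OR net13 = true OR false = true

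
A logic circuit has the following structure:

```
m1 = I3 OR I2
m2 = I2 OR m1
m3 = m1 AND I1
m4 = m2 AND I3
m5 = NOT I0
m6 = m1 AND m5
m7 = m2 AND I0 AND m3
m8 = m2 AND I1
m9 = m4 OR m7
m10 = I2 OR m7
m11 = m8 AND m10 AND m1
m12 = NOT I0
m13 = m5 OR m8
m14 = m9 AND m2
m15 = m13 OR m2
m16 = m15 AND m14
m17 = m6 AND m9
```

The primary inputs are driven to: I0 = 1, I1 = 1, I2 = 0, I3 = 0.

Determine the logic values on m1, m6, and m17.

m1 = 0, m6 = 0, m17 = 0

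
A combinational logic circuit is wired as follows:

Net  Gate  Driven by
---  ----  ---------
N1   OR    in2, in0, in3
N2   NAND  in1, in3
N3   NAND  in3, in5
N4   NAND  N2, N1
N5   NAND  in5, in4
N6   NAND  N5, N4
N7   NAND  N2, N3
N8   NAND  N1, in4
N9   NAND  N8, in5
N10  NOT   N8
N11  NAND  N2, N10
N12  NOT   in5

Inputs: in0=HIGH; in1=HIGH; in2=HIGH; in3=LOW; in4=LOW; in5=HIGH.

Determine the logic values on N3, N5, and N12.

N3 = in3 NAND in5 = LOW NAND HIGH = HIGH
N5 = in5 NAND in4 = HIGH NAND LOW = HIGH
N12 = NOT in5 = NOT HIGH = LOW

N3 = HIGH, N5 = HIGH, N12 = LOW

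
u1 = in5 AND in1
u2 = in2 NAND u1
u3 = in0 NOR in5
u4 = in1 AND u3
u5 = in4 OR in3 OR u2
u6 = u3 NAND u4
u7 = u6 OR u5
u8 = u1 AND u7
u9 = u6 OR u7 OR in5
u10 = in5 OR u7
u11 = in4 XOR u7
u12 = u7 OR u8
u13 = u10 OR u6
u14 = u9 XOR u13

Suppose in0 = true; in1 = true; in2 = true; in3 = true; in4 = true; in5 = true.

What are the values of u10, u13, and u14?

u1 = in5 AND in1 = true AND true = true
u2 = in2 NAND u1 = true NAND true = false
u3 = in0 NOR in5 = true NOR true = false
u4 = in1 AND u3 = true AND false = false
u5 = in4 OR in3 OR u2 = true OR true OR false = true
u6 = u3 NAND u4 = false NAND false = true
u7 = u6 OR u5 = true OR true = true
u9 = u6 OR u7 OR in5 = true OR true OR true = true
u10 = in5 OR u7 = true OR true = true
u13 = u10 OR u6 = true OR true = true
u14 = u9 XOR u13 = true XOR true = false

u10 = true; u13 = true; u14 = false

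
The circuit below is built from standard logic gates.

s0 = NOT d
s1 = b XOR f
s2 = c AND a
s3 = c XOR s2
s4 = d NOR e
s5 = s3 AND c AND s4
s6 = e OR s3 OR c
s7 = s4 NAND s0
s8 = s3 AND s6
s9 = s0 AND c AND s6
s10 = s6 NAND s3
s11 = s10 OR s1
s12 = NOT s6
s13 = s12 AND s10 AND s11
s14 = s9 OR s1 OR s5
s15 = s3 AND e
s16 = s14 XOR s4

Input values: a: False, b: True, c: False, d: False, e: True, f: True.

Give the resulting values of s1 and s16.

s1 = False; s16 = False

s0 = NOT d = NOT False = True
s1 = b XOR f = True XOR True = False
s2 = c AND a = False AND False = False
s3 = c XOR s2 = False XOR False = False
s4 = d NOR e = False NOR True = False
s5 = s3 AND c AND s4 = False AND False AND False = False
s6 = e OR s3 OR c = True OR False OR False = True
s9 = s0 AND c AND s6 = True AND False AND True = False
s14 = s9 OR s1 OR s5 = False OR False OR False = False
s16 = s14 XOR s4 = False XOR False = False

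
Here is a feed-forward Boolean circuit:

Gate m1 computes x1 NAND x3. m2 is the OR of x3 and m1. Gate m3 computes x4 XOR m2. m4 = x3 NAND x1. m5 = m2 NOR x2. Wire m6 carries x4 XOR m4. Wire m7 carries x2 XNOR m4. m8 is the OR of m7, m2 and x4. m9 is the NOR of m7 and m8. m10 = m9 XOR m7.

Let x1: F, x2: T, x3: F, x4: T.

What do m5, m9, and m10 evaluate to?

m1 = x1 NAND x3 = F NAND F = T
m2 = x3 OR m1 = F OR T = T
m4 = x3 NAND x1 = F NAND F = T
m5 = m2 NOR x2 = T NOR T = F
m7 = x2 XNOR m4 = T XNOR T = T
m8 = m7 OR m2 OR x4 = T OR T OR T = T
m9 = m7 NOR m8 = T NOR T = F
m10 = m9 XOR m7 = F XOR T = T

m5 = F, m9 = F, m10 = T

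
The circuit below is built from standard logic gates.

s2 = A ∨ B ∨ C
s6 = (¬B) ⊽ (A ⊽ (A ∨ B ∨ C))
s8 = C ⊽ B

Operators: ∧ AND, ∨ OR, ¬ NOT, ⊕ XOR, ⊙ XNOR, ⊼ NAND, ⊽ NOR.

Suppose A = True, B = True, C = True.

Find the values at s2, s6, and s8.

s2 = True ∨ True ∨ True = True
s6 = (¬True) ⊽ (True ⊽ (True ∨ True ∨ True)) = True
s8 = True ⊽ True = False

s2 = True, s6 = True, s8 = False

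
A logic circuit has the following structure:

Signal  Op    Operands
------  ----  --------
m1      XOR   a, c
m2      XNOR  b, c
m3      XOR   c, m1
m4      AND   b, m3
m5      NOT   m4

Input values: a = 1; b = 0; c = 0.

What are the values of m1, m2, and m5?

m1 = a XOR c = 1 XOR 0 = 1
m2 = b XNOR c = 0 XNOR 0 = 1
m3 = c XOR m1 = 0 XOR 1 = 1
m4 = b AND m3 = 0 AND 1 = 0
m5 = NOT m4 = NOT 0 = 1

m1 = 1; m2 = 1; m5 = 1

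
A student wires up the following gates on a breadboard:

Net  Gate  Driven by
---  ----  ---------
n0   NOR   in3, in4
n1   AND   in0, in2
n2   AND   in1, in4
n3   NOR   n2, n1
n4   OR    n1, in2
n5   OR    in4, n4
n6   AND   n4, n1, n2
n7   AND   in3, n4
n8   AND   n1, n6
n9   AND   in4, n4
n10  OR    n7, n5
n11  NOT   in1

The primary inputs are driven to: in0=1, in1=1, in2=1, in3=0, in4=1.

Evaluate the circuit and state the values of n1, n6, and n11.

n1 = in0 AND in2 = 1 AND 1 = 1
n2 = in1 AND in4 = 1 AND 1 = 1
n4 = n1 OR in2 = 1 OR 1 = 1
n6 = n4 AND n1 AND n2 = 1 AND 1 AND 1 = 1
n11 = NOT in1 = NOT 1 = 0

n1 = 1; n6 = 1; n11 = 0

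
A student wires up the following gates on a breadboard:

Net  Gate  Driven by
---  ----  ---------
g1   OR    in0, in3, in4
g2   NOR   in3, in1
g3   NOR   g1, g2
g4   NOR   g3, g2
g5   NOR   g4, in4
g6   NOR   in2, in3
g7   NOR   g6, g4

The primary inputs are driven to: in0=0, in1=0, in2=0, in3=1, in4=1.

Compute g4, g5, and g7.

g4 = 1; g5 = 0; g7 = 0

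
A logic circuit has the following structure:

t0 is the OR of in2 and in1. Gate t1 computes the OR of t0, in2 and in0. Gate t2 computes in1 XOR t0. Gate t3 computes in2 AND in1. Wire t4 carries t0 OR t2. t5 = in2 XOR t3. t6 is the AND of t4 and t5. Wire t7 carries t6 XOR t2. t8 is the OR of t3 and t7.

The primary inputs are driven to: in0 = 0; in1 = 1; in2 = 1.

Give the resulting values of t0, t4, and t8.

t0 = in2 OR in1 = 1 OR 1 = 1
t2 = in1 XOR t0 = 1 XOR 1 = 0
t3 = in2 AND in1 = 1 AND 1 = 1
t4 = t0 OR t2 = 1 OR 0 = 1
t5 = in2 XOR t3 = 1 XOR 1 = 0
t6 = t4 AND t5 = 1 AND 0 = 0
t7 = t6 XOR t2 = 0 XOR 0 = 0
t8 = t3 OR t7 = 1 OR 0 = 1

t0 = 1, t4 = 1, t8 = 1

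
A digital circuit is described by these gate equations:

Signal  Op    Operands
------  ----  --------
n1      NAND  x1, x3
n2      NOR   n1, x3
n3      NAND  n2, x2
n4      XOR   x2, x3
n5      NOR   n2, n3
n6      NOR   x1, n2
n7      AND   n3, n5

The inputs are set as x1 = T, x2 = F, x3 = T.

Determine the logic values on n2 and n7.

n2 = F  n7 = F

n1 = x1 NAND x3 = T NAND T = F
n2 = n1 NOR x3 = F NOR T = F
n3 = n2 NAND x2 = F NAND F = T
n5 = n2 NOR n3 = F NOR T = F
n7 = n3 AND n5 = T AND F = F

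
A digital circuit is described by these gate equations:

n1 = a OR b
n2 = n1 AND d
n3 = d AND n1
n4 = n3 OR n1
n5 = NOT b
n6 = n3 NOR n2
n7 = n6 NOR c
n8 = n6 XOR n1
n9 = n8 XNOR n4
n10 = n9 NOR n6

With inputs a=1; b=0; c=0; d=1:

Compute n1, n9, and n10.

n1 = a OR b = 1 OR 0 = 1
n2 = n1 AND d = 1 AND 1 = 1
n3 = d AND n1 = 1 AND 1 = 1
n4 = n3 OR n1 = 1 OR 1 = 1
n6 = n3 NOR n2 = 1 NOR 1 = 0
n8 = n6 XOR n1 = 0 XOR 1 = 1
n9 = n8 XNOR n4 = 1 XNOR 1 = 1
n10 = n9 NOR n6 = 1 NOR 0 = 0

n1 = 1, n9 = 1, n10 = 0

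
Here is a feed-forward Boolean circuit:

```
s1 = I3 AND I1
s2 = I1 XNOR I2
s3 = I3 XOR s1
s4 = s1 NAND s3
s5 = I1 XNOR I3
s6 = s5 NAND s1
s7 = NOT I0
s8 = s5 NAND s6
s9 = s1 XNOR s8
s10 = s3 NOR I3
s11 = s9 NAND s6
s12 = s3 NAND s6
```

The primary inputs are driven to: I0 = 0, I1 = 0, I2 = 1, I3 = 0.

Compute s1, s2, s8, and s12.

s1 = 0  s2 = 0  s8 = 0  s12 = 1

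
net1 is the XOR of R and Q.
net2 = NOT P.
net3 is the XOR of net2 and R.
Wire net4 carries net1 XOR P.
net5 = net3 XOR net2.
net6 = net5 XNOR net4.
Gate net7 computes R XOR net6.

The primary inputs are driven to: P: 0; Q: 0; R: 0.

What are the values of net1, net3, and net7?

net1 = R XOR Q = 0 XOR 0 = 0
net2 = NOT P = NOT 0 = 1
net3 = net2 XOR R = 1 XOR 0 = 1
net4 = net1 XOR P = 0 XOR 0 = 0
net5 = net3 XOR net2 = 1 XOR 1 = 0
net6 = net5 XNOR net4 = 0 XNOR 0 = 1
net7 = R XOR net6 = 0 XOR 1 = 1

net1 = 0; net3 = 1; net7 = 1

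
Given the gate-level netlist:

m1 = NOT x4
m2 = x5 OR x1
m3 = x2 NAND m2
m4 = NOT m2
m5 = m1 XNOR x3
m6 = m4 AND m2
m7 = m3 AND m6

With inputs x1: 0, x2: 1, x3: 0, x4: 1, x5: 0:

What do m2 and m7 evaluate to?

m2 = 0, m7 = 0

m2 = x5 OR x1 = 0 OR 0 = 0
m3 = x2 NAND m2 = 1 NAND 0 = 1
m4 = NOT m2 = NOT 0 = 1
m6 = m4 AND m2 = 1 AND 0 = 0
m7 = m3 AND m6 = 1 AND 0 = 0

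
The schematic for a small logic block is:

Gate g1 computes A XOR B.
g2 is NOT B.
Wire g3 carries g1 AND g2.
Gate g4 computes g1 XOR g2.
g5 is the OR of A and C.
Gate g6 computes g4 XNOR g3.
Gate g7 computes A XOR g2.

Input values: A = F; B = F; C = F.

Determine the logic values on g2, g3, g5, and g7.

g2 = T  g3 = F  g5 = F  g7 = T

g1 = A XOR B = F XOR F = F
g2 = NOT B = NOT F = T
g3 = g1 AND g2 = F AND T = F
g5 = A OR C = F OR F = F
g7 = A XOR g2 = F XOR T = T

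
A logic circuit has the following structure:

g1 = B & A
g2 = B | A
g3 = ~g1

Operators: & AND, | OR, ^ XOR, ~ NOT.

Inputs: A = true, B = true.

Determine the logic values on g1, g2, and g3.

g1 = true, g2 = true, g3 = false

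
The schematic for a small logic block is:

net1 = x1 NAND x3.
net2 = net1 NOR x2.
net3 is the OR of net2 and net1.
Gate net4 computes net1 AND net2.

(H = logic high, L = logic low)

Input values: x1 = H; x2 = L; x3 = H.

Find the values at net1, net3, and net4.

net1 = L  net3 = H  net4 = L

net1 = x1 NAND x3 = H NAND H = L
net2 = net1 NOR x2 = L NOR L = H
net3 = net2 OR net1 = H OR L = H
net4 = net1 AND net2 = L AND H = L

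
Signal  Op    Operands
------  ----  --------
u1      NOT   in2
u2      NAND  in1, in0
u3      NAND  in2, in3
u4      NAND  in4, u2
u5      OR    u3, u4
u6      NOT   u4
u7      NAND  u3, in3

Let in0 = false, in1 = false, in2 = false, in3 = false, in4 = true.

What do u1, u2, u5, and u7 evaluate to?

u1 = true, u2 = true, u5 = true, u7 = true

u1 = NOT in2 = NOT false = true
u2 = in1 NAND in0 = false NAND false = true
u3 = in2 NAND in3 = false NAND false = true
u4 = in4 NAND u2 = true NAND true = false
u5 = u3 OR u4 = true OR false = true
u7 = u3 NAND in3 = true NAND false = true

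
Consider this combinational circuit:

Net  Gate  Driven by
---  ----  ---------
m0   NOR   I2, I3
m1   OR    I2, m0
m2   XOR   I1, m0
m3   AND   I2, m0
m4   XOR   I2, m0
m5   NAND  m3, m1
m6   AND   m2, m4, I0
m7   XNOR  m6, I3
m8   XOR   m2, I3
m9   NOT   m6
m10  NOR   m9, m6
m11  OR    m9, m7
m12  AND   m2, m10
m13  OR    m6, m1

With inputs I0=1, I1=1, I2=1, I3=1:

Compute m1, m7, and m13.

m1 = 1; m7 = 1; m13 = 1

m0 = I2 NOR I3 = 1 NOR 1 = 0
m1 = I2 OR m0 = 1 OR 0 = 1
m2 = I1 XOR m0 = 1 XOR 0 = 1
m4 = I2 XOR m0 = 1 XOR 0 = 1
m6 = m2 AND m4 AND I0 = 1 AND 1 AND 1 = 1
m7 = m6 XNOR I3 = 1 XNOR 1 = 1
m13 = m6 OR m1 = 1 OR 1 = 1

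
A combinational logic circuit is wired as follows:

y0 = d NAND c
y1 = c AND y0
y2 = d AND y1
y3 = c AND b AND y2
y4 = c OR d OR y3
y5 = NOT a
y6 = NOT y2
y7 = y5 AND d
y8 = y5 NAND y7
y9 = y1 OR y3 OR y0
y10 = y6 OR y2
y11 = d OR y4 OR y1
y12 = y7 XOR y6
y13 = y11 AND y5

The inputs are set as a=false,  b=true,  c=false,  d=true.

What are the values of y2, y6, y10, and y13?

y2 = false, y6 = true, y10 = true, y13 = true

y0 = d NAND c = true NAND false = true
y1 = c AND y0 = false AND true = false
y2 = d AND y1 = true AND false = false
y3 = c AND b AND y2 = false AND true AND false = false
y4 = c OR d OR y3 = false OR true OR false = true
y5 = NOT a = NOT false = true
y6 = NOT y2 = NOT false = true
y10 = y6 OR y2 = true OR false = true
y11 = d OR y4 OR y1 = true OR true OR false = true
y13 = y11 AND y5 = true AND true = true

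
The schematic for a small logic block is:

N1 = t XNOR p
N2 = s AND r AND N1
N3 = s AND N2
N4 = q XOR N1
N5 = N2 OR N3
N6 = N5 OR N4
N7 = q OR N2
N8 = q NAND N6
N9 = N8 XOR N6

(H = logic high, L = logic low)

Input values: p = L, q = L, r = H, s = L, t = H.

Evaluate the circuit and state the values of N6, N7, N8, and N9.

N6 = L, N7 = L, N8 = H, N9 = H

N1 = t XNOR p = H XNOR L = L
N2 = s AND r AND N1 = L AND H AND L = L
N3 = s AND N2 = L AND L = L
N4 = q XOR N1 = L XOR L = L
N5 = N2 OR N3 = L OR L = L
N6 = N5 OR N4 = L OR L = L
N7 = q OR N2 = L OR L = L
N8 = q NAND N6 = L NAND L = H
N9 = N8 XOR N6 = H XOR L = H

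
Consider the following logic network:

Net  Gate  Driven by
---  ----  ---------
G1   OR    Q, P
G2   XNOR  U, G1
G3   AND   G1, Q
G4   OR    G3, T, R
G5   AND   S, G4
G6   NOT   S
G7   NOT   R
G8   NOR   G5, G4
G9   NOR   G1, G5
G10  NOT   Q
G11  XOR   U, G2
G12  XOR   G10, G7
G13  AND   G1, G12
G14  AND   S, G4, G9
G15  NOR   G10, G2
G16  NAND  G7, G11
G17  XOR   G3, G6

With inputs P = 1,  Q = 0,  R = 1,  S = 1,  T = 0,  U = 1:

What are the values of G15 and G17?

G15 = 0  G17 = 0

G1 = Q OR P = 0 OR 1 = 1
G2 = U XNOR G1 = 1 XNOR 1 = 1
G3 = G1 AND Q = 1 AND 0 = 0
G6 = NOT S = NOT 1 = 0
G10 = NOT Q = NOT 0 = 1
G15 = G10 NOR G2 = 1 NOR 1 = 0
G17 = G3 XOR G6 = 0 XOR 0 = 0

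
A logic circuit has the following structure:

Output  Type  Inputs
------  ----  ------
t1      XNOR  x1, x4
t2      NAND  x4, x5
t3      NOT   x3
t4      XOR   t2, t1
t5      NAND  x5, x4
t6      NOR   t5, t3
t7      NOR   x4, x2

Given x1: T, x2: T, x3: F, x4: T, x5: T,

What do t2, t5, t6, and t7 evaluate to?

t2 = F; t5 = F; t6 = F; t7 = F

t2 = x4 NAND x5 = T NAND T = F
t3 = NOT x3 = NOT F = T
t5 = x5 NAND x4 = T NAND T = F
t6 = t5 NOR t3 = F NOR T = F
t7 = x4 NOR x2 = T NOR T = F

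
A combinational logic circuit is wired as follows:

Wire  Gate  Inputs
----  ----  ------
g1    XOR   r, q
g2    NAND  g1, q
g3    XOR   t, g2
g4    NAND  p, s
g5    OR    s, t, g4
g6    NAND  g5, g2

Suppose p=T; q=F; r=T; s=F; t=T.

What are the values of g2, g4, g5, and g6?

g2 = T, g4 = T, g5 = T, g6 = F

g1 = r XOR q = T XOR F = T
g2 = g1 NAND q = T NAND F = T
g4 = p NAND s = T NAND F = T
g5 = s OR t OR g4 = F OR T OR T = T
g6 = g5 NAND g2 = T NAND T = F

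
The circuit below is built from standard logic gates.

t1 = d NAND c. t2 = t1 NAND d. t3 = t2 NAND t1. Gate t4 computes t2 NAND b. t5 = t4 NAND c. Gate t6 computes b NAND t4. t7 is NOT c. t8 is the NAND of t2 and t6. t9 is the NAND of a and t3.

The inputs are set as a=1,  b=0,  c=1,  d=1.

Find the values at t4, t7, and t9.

t4 = 1; t7 = 0; t9 = 0

t1 = d NAND c = 1 NAND 1 = 0
t2 = t1 NAND d = 0 NAND 1 = 1
t3 = t2 NAND t1 = 1 NAND 0 = 1
t4 = t2 NAND b = 1 NAND 0 = 1
t7 = NOT c = NOT 1 = 0
t9 = a NAND t3 = 1 NAND 1 = 0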